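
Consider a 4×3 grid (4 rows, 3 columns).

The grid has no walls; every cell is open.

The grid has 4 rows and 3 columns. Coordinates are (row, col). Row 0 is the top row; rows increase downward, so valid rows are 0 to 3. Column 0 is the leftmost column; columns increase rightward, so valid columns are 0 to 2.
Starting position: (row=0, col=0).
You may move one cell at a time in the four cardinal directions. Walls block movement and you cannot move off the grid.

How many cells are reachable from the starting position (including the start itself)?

Answer: Reachable cells: 12

Derivation:
BFS flood-fill from (row=0, col=0):
  Distance 0: (row=0, col=0)
  Distance 1: (row=0, col=1), (row=1, col=0)
  Distance 2: (row=0, col=2), (row=1, col=1), (row=2, col=0)
  Distance 3: (row=1, col=2), (row=2, col=1), (row=3, col=0)
  Distance 4: (row=2, col=2), (row=3, col=1)
  Distance 5: (row=3, col=2)
Total reachable: 12 (grid has 12 open cells total)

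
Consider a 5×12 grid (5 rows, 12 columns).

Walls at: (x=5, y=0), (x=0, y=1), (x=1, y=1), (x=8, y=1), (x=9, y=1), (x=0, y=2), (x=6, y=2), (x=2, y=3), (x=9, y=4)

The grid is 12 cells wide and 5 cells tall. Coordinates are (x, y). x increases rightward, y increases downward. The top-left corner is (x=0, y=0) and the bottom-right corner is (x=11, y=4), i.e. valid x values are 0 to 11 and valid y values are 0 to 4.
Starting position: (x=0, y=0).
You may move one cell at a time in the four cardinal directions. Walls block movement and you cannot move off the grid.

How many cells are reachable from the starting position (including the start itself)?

Answer: Reachable cells: 51

Derivation:
BFS flood-fill from (x=0, y=0):
  Distance 0: (x=0, y=0)
  Distance 1: (x=1, y=0)
  Distance 2: (x=2, y=0)
  Distance 3: (x=3, y=0), (x=2, y=1)
  Distance 4: (x=4, y=0), (x=3, y=1), (x=2, y=2)
  Distance 5: (x=4, y=1), (x=1, y=2), (x=3, y=2)
  Distance 6: (x=5, y=1), (x=4, y=2), (x=1, y=3), (x=3, y=3)
  Distance 7: (x=6, y=1), (x=5, y=2), (x=0, y=3), (x=4, y=3), (x=1, y=4), (x=3, y=4)
  Distance 8: (x=6, y=0), (x=7, y=1), (x=5, y=3), (x=0, y=4), (x=2, y=4), (x=4, y=4)
  Distance 9: (x=7, y=0), (x=7, y=2), (x=6, y=3), (x=5, y=4)
  Distance 10: (x=8, y=0), (x=8, y=2), (x=7, y=3), (x=6, y=4)
  Distance 11: (x=9, y=0), (x=9, y=2), (x=8, y=3), (x=7, y=4)
  Distance 12: (x=10, y=0), (x=10, y=2), (x=9, y=3), (x=8, y=4)
  Distance 13: (x=11, y=0), (x=10, y=1), (x=11, y=2), (x=10, y=3)
  Distance 14: (x=11, y=1), (x=11, y=3), (x=10, y=4)
  Distance 15: (x=11, y=4)
Total reachable: 51 (grid has 51 open cells total)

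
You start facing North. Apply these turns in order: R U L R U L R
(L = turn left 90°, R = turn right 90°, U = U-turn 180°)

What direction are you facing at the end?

Answer: Final heading: East

Derivation:
Start: North
  R (right (90° clockwise)) -> East
  U (U-turn (180°)) -> West
  L (left (90° counter-clockwise)) -> South
  R (right (90° clockwise)) -> West
  U (U-turn (180°)) -> East
  L (left (90° counter-clockwise)) -> North
  R (right (90° clockwise)) -> East
Final: East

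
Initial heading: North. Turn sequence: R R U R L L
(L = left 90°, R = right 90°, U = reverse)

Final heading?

Start: North
  R (right (90° clockwise)) -> East
  R (right (90° clockwise)) -> South
  U (U-turn (180°)) -> North
  R (right (90° clockwise)) -> East
  L (left (90° counter-clockwise)) -> North
  L (left (90° counter-clockwise)) -> West
Final: West

Answer: Final heading: West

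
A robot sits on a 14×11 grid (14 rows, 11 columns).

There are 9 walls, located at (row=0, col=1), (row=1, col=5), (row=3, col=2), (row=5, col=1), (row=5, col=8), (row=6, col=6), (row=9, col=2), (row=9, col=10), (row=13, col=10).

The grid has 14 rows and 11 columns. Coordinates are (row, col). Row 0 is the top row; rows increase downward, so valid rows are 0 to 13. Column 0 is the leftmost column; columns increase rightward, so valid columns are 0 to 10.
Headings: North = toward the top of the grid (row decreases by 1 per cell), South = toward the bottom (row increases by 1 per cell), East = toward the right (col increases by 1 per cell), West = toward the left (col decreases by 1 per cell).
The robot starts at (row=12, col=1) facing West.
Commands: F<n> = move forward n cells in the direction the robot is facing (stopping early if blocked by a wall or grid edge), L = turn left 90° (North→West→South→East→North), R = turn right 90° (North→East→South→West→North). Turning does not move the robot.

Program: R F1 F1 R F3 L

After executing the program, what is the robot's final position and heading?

Answer: Final position: (row=10, col=4), facing North

Derivation:
Start: (row=12, col=1), facing West
  R: turn right, now facing North
  F1: move forward 1, now at (row=11, col=1)
  F1: move forward 1, now at (row=10, col=1)
  R: turn right, now facing East
  F3: move forward 3, now at (row=10, col=4)
  L: turn left, now facing North
Final: (row=10, col=4), facing North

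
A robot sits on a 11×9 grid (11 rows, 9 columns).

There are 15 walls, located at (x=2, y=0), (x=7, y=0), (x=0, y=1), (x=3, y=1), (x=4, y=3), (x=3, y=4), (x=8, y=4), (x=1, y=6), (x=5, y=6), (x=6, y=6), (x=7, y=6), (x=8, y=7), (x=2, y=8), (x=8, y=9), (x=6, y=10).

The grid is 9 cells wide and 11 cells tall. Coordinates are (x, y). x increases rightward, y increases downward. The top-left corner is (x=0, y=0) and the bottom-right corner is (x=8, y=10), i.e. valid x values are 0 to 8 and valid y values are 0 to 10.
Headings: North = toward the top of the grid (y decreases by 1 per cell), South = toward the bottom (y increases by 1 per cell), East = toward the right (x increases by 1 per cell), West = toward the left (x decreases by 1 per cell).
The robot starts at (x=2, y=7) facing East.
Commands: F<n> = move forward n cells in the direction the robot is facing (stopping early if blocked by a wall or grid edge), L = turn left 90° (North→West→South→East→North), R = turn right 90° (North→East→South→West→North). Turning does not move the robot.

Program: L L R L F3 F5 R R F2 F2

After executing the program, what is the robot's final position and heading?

Start: (x=2, y=7), facing East
  L: turn left, now facing North
  L: turn left, now facing West
  R: turn right, now facing North
  L: turn left, now facing West
  F3: move forward 2/3 (blocked), now at (x=0, y=7)
  F5: move forward 0/5 (blocked), now at (x=0, y=7)
  R: turn right, now facing North
  R: turn right, now facing East
  F2: move forward 2, now at (x=2, y=7)
  F2: move forward 2, now at (x=4, y=7)
Final: (x=4, y=7), facing East

Answer: Final position: (x=4, y=7), facing East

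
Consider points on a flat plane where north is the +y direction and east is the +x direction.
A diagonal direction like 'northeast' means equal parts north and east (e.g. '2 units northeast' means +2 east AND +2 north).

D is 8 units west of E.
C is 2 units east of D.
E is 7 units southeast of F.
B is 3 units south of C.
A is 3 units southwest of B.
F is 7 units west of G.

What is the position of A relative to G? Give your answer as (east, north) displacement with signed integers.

Answer: A is at (east=-9, north=-13) relative to G.

Derivation:
Place G at the origin (east=0, north=0).
  F is 7 units west of G: delta (east=-7, north=+0); F at (east=-7, north=0).
  E is 7 units southeast of F: delta (east=+7, north=-7); E at (east=0, north=-7).
  D is 8 units west of E: delta (east=-8, north=+0); D at (east=-8, north=-7).
  C is 2 units east of D: delta (east=+2, north=+0); C at (east=-6, north=-7).
  B is 3 units south of C: delta (east=+0, north=-3); B at (east=-6, north=-10).
  A is 3 units southwest of B: delta (east=-3, north=-3); A at (east=-9, north=-13).
Therefore A relative to G: (east=-9, north=-13).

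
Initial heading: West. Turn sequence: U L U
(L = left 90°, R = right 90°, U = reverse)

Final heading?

Start: West
  U (U-turn (180°)) -> East
  L (left (90° counter-clockwise)) -> North
  U (U-turn (180°)) -> South
Final: South

Answer: Final heading: South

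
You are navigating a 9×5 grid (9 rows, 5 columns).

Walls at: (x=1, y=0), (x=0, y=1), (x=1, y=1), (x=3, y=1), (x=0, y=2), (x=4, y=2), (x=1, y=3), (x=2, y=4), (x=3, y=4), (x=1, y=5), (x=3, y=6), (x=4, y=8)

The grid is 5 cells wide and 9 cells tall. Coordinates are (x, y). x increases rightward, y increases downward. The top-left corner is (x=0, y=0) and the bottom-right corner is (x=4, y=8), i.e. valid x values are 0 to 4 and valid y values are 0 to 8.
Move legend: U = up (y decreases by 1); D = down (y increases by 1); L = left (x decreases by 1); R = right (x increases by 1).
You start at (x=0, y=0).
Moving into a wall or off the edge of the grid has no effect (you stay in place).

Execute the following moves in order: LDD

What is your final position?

Answer: Final position: (x=0, y=0)

Derivation:
Start: (x=0, y=0)
  L (left): blocked, stay at (x=0, y=0)
  D (down): blocked, stay at (x=0, y=0)
  D (down): blocked, stay at (x=0, y=0)
Final: (x=0, y=0)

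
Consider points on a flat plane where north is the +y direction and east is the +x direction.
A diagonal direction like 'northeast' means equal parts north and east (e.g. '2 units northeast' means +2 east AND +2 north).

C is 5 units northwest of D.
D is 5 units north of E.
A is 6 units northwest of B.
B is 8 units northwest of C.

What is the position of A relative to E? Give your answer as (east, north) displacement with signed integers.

Place E at the origin (east=0, north=0).
  D is 5 units north of E: delta (east=+0, north=+5); D at (east=0, north=5).
  C is 5 units northwest of D: delta (east=-5, north=+5); C at (east=-5, north=10).
  B is 8 units northwest of C: delta (east=-8, north=+8); B at (east=-13, north=18).
  A is 6 units northwest of B: delta (east=-6, north=+6); A at (east=-19, north=24).
Therefore A relative to E: (east=-19, north=24).

Answer: A is at (east=-19, north=24) relative to E.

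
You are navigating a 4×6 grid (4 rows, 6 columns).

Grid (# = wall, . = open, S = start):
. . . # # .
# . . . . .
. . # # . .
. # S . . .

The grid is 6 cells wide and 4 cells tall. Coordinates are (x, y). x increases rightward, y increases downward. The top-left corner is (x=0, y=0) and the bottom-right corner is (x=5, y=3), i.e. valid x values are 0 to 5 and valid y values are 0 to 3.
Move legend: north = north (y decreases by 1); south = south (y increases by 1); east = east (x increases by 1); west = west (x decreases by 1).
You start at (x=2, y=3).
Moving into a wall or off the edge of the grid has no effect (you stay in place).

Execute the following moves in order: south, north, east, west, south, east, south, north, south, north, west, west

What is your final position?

Answer: Final position: (x=2, y=3)

Derivation:
Start: (x=2, y=3)
  south (south): blocked, stay at (x=2, y=3)
  north (north): blocked, stay at (x=2, y=3)
  east (east): (x=2, y=3) -> (x=3, y=3)
  west (west): (x=3, y=3) -> (x=2, y=3)
  south (south): blocked, stay at (x=2, y=3)
  east (east): (x=2, y=3) -> (x=3, y=3)
  south (south): blocked, stay at (x=3, y=3)
  north (north): blocked, stay at (x=3, y=3)
  south (south): blocked, stay at (x=3, y=3)
  north (north): blocked, stay at (x=3, y=3)
  west (west): (x=3, y=3) -> (x=2, y=3)
  west (west): blocked, stay at (x=2, y=3)
Final: (x=2, y=3)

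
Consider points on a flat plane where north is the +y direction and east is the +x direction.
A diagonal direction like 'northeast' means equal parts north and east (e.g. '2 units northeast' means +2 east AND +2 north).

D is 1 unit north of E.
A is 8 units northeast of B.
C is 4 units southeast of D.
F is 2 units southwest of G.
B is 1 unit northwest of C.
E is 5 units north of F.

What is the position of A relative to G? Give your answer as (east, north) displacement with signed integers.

Place G at the origin (east=0, north=0).
  F is 2 units southwest of G: delta (east=-2, north=-2); F at (east=-2, north=-2).
  E is 5 units north of F: delta (east=+0, north=+5); E at (east=-2, north=3).
  D is 1 unit north of E: delta (east=+0, north=+1); D at (east=-2, north=4).
  C is 4 units southeast of D: delta (east=+4, north=-4); C at (east=2, north=0).
  B is 1 unit northwest of C: delta (east=-1, north=+1); B at (east=1, north=1).
  A is 8 units northeast of B: delta (east=+8, north=+8); A at (east=9, north=9).
Therefore A relative to G: (east=9, north=9).

Answer: A is at (east=9, north=9) relative to G.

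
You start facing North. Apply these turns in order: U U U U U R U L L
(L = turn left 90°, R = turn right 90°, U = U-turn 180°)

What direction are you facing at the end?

Start: North
  U (U-turn (180°)) -> South
  U (U-turn (180°)) -> North
  U (U-turn (180°)) -> South
  U (U-turn (180°)) -> North
  U (U-turn (180°)) -> South
  R (right (90° clockwise)) -> West
  U (U-turn (180°)) -> East
  L (left (90° counter-clockwise)) -> North
  L (left (90° counter-clockwise)) -> West
Final: West

Answer: Final heading: West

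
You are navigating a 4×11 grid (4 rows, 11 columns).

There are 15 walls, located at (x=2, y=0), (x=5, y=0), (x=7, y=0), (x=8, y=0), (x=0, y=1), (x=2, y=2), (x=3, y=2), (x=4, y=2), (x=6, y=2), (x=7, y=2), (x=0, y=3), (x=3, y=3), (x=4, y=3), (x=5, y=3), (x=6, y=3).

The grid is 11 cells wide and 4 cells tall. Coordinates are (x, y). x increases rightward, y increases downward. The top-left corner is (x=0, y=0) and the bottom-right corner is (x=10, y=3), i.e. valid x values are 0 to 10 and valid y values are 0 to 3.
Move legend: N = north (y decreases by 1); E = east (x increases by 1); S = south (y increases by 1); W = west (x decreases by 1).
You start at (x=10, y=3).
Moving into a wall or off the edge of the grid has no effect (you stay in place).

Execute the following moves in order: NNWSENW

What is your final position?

Start: (x=10, y=3)
  N (north): (x=10, y=3) -> (x=10, y=2)
  N (north): (x=10, y=2) -> (x=10, y=1)
  W (west): (x=10, y=1) -> (x=9, y=1)
  S (south): (x=9, y=1) -> (x=9, y=2)
  E (east): (x=9, y=2) -> (x=10, y=2)
  N (north): (x=10, y=2) -> (x=10, y=1)
  W (west): (x=10, y=1) -> (x=9, y=1)
Final: (x=9, y=1)

Answer: Final position: (x=9, y=1)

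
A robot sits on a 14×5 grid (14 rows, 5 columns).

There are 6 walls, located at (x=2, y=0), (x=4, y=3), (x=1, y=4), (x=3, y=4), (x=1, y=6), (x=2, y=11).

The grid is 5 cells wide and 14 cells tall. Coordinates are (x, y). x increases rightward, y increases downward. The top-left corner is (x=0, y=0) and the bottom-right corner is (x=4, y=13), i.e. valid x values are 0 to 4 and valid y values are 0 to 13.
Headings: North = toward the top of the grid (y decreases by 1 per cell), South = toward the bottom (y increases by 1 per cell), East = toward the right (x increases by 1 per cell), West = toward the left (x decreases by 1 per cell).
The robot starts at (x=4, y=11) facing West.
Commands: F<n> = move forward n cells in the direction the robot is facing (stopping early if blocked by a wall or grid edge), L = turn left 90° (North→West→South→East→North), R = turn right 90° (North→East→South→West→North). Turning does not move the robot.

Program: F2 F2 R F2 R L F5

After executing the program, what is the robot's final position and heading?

Start: (x=4, y=11), facing West
  F2: move forward 1/2 (blocked), now at (x=3, y=11)
  F2: move forward 0/2 (blocked), now at (x=3, y=11)
  R: turn right, now facing North
  F2: move forward 2, now at (x=3, y=9)
  R: turn right, now facing East
  L: turn left, now facing North
  F5: move forward 4/5 (blocked), now at (x=3, y=5)
Final: (x=3, y=5), facing North

Answer: Final position: (x=3, y=5), facing North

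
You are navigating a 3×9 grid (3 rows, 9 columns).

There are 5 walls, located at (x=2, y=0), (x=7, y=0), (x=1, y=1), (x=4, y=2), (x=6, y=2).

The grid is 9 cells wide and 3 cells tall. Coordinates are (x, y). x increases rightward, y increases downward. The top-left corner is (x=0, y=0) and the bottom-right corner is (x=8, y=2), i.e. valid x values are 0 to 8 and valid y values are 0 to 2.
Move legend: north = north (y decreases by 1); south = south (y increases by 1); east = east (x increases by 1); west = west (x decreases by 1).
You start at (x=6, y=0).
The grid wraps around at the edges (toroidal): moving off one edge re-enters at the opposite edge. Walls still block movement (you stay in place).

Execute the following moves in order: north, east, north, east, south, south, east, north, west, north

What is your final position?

Start: (x=6, y=0)
  north (north): blocked, stay at (x=6, y=0)
  east (east): blocked, stay at (x=6, y=0)
  north (north): blocked, stay at (x=6, y=0)
  east (east): blocked, stay at (x=6, y=0)
  south (south): (x=6, y=0) -> (x=6, y=1)
  south (south): blocked, stay at (x=6, y=1)
  east (east): (x=6, y=1) -> (x=7, y=1)
  north (north): blocked, stay at (x=7, y=1)
  west (west): (x=7, y=1) -> (x=6, y=1)
  north (north): (x=6, y=1) -> (x=6, y=0)
Final: (x=6, y=0)

Answer: Final position: (x=6, y=0)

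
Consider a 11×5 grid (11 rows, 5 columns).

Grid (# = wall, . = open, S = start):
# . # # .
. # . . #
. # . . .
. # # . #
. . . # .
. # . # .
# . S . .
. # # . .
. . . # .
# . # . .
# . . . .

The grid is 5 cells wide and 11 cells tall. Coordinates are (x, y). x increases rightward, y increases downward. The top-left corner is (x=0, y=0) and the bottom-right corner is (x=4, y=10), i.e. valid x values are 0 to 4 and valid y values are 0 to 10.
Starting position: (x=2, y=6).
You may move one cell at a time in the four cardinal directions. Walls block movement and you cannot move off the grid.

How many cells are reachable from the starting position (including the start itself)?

BFS flood-fill from (x=2, y=6):
  Distance 0: (x=2, y=6)
  Distance 1: (x=2, y=5), (x=1, y=6), (x=3, y=6)
  Distance 2: (x=2, y=4), (x=4, y=6), (x=3, y=7)
  Distance 3: (x=1, y=4), (x=4, y=5), (x=4, y=7)
  Distance 4: (x=0, y=4), (x=4, y=4), (x=4, y=8)
  Distance 5: (x=0, y=3), (x=0, y=5), (x=4, y=9)
  Distance 6: (x=0, y=2), (x=3, y=9), (x=4, y=10)
  Distance 7: (x=0, y=1), (x=3, y=10)
  Distance 8: (x=2, y=10)
  Distance 9: (x=1, y=10)
  Distance 10: (x=1, y=9)
  Distance 11: (x=1, y=8)
  Distance 12: (x=0, y=8), (x=2, y=8)
  Distance 13: (x=0, y=7)
Total reachable: 28 (grid has 36 open cells total)

Answer: Reachable cells: 28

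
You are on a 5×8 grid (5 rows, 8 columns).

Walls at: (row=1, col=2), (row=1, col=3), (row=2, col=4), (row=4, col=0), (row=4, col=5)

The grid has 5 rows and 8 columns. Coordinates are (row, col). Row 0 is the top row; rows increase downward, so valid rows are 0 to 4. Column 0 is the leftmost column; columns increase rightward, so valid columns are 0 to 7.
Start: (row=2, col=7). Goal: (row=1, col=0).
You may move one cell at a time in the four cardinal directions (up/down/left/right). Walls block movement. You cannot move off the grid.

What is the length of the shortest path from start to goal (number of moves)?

Answer: Shortest path length: 10

Derivation:
BFS from (row=2, col=7) until reaching (row=1, col=0):
  Distance 0: (row=2, col=7)
  Distance 1: (row=1, col=7), (row=2, col=6), (row=3, col=7)
  Distance 2: (row=0, col=7), (row=1, col=6), (row=2, col=5), (row=3, col=6), (row=4, col=7)
  Distance 3: (row=0, col=6), (row=1, col=5), (row=3, col=5), (row=4, col=6)
  Distance 4: (row=0, col=5), (row=1, col=4), (row=3, col=4)
  Distance 5: (row=0, col=4), (row=3, col=3), (row=4, col=4)
  Distance 6: (row=0, col=3), (row=2, col=3), (row=3, col=2), (row=4, col=3)
  Distance 7: (row=0, col=2), (row=2, col=2), (row=3, col=1), (row=4, col=2)
  Distance 8: (row=0, col=1), (row=2, col=1), (row=3, col=0), (row=4, col=1)
  Distance 9: (row=0, col=0), (row=1, col=1), (row=2, col=0)
  Distance 10: (row=1, col=0)  <- goal reached here
One shortest path (10 moves): (row=2, col=7) -> (row=2, col=6) -> (row=2, col=5) -> (row=1, col=5) -> (row=1, col=4) -> (row=0, col=4) -> (row=0, col=3) -> (row=0, col=2) -> (row=0, col=1) -> (row=0, col=0) -> (row=1, col=0)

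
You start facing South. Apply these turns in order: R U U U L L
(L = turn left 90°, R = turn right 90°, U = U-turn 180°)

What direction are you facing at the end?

Start: South
  R (right (90° clockwise)) -> West
  U (U-turn (180°)) -> East
  U (U-turn (180°)) -> West
  U (U-turn (180°)) -> East
  L (left (90° counter-clockwise)) -> North
  L (left (90° counter-clockwise)) -> West
Final: West

Answer: Final heading: West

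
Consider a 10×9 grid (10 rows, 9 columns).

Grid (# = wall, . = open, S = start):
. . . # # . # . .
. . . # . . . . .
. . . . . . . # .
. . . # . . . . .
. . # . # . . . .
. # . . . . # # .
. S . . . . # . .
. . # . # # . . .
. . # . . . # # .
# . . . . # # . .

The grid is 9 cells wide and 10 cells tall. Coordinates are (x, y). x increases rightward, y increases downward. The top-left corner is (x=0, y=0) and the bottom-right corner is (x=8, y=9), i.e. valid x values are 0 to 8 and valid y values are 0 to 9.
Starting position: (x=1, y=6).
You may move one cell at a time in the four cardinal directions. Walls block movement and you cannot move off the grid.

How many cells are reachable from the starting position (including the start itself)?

Answer: Reachable cells: 69

Derivation:
BFS flood-fill from (x=1, y=6):
  Distance 0: (x=1, y=6)
  Distance 1: (x=0, y=6), (x=2, y=6), (x=1, y=7)
  Distance 2: (x=0, y=5), (x=2, y=5), (x=3, y=6), (x=0, y=7), (x=1, y=8)
  Distance 3: (x=0, y=4), (x=3, y=5), (x=4, y=6), (x=3, y=7), (x=0, y=8), (x=1, y=9)
  Distance 4: (x=0, y=3), (x=1, y=4), (x=3, y=4), (x=4, y=5), (x=5, y=6), (x=3, y=8), (x=2, y=9)
  Distance 5: (x=0, y=2), (x=1, y=3), (x=5, y=5), (x=4, y=8), (x=3, y=9)
  Distance 6: (x=0, y=1), (x=1, y=2), (x=2, y=3), (x=5, y=4), (x=5, y=8), (x=4, y=9)
  Distance 7: (x=0, y=0), (x=1, y=1), (x=2, y=2), (x=5, y=3), (x=6, y=4)
  Distance 8: (x=1, y=0), (x=2, y=1), (x=3, y=2), (x=5, y=2), (x=4, y=3), (x=6, y=3), (x=7, y=4)
  Distance 9: (x=2, y=0), (x=5, y=1), (x=4, y=2), (x=6, y=2), (x=7, y=3), (x=8, y=4)
  Distance 10: (x=5, y=0), (x=4, y=1), (x=6, y=1), (x=8, y=3), (x=8, y=5)
  Distance 11: (x=7, y=1), (x=8, y=2), (x=8, y=6)
  Distance 12: (x=7, y=0), (x=8, y=1), (x=7, y=6), (x=8, y=7)
  Distance 13: (x=8, y=0), (x=7, y=7), (x=8, y=8)
  Distance 14: (x=6, y=7), (x=8, y=9)
  Distance 15: (x=7, y=9)
Total reachable: 69 (grid has 69 open cells total)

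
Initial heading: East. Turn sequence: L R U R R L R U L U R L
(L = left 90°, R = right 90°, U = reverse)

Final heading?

Answer: Final heading: North

Derivation:
Start: East
  L (left (90° counter-clockwise)) -> North
  R (right (90° clockwise)) -> East
  U (U-turn (180°)) -> West
  R (right (90° clockwise)) -> North
  R (right (90° clockwise)) -> East
  L (left (90° counter-clockwise)) -> North
  R (right (90° clockwise)) -> East
  U (U-turn (180°)) -> West
  L (left (90° counter-clockwise)) -> South
  U (U-turn (180°)) -> North
  R (right (90° clockwise)) -> East
  L (left (90° counter-clockwise)) -> North
Final: North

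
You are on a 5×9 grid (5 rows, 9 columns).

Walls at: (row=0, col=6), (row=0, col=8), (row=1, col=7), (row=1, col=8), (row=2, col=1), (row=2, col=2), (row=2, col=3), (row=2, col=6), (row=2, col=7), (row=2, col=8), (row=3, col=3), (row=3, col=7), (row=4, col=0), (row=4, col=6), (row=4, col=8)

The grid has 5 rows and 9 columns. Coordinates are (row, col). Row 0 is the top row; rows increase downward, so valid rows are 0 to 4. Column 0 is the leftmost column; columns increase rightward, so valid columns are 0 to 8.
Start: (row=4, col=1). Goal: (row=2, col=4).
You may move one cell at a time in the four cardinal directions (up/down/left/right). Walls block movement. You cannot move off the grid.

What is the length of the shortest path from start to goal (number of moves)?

BFS from (row=4, col=1) until reaching (row=2, col=4):
  Distance 0: (row=4, col=1)
  Distance 1: (row=3, col=1), (row=4, col=2)
  Distance 2: (row=3, col=0), (row=3, col=2), (row=4, col=3)
  Distance 3: (row=2, col=0), (row=4, col=4)
  Distance 4: (row=1, col=0), (row=3, col=4), (row=4, col=5)
  Distance 5: (row=0, col=0), (row=1, col=1), (row=2, col=4), (row=3, col=5)  <- goal reached here
One shortest path (5 moves): (row=4, col=1) -> (row=4, col=2) -> (row=4, col=3) -> (row=4, col=4) -> (row=3, col=4) -> (row=2, col=4)

Answer: Shortest path length: 5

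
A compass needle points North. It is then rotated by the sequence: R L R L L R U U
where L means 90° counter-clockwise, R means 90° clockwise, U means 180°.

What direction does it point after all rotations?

Answer: Final heading: North

Derivation:
Start: North
  R (right (90° clockwise)) -> East
  L (left (90° counter-clockwise)) -> North
  R (right (90° clockwise)) -> East
  L (left (90° counter-clockwise)) -> North
  L (left (90° counter-clockwise)) -> West
  R (right (90° clockwise)) -> North
  U (U-turn (180°)) -> South
  U (U-turn (180°)) -> North
Final: North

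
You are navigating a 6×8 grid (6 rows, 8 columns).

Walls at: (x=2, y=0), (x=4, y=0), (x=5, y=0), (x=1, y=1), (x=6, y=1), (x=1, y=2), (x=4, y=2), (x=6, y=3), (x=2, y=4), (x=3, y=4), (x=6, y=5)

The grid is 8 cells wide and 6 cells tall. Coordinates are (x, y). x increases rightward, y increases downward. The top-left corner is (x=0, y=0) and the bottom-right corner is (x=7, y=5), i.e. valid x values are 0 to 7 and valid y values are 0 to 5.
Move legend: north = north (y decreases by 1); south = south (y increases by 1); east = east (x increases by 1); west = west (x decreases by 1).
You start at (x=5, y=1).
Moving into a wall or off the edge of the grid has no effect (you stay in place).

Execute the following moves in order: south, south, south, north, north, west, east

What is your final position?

Answer: Final position: (x=6, y=2)

Derivation:
Start: (x=5, y=1)
  south (south): (x=5, y=1) -> (x=5, y=2)
  south (south): (x=5, y=2) -> (x=5, y=3)
  south (south): (x=5, y=3) -> (x=5, y=4)
  north (north): (x=5, y=4) -> (x=5, y=3)
  north (north): (x=5, y=3) -> (x=5, y=2)
  west (west): blocked, stay at (x=5, y=2)
  east (east): (x=5, y=2) -> (x=6, y=2)
Final: (x=6, y=2)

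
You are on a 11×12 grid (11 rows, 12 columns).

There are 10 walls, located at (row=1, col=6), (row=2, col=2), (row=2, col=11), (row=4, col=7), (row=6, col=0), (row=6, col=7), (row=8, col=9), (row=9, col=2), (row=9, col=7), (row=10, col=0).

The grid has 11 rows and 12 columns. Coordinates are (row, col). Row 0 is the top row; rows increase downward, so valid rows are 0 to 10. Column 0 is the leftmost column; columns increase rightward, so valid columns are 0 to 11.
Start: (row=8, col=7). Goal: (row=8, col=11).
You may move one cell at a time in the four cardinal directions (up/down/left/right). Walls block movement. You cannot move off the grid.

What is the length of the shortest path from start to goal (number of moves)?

BFS from (row=8, col=7) until reaching (row=8, col=11):
  Distance 0: (row=8, col=7)
  Distance 1: (row=7, col=7), (row=8, col=6), (row=8, col=8)
  Distance 2: (row=7, col=6), (row=7, col=8), (row=8, col=5), (row=9, col=6), (row=9, col=8)
  Distance 3: (row=6, col=6), (row=6, col=8), (row=7, col=5), (row=7, col=9), (row=8, col=4), (row=9, col=5), (row=9, col=9), (row=10, col=6), (row=10, col=8)
  Distance 4: (row=5, col=6), (row=5, col=8), (row=6, col=5), (row=6, col=9), (row=7, col=4), (row=7, col=10), (row=8, col=3), (row=9, col=4), (row=9, col=10), (row=10, col=5), (row=10, col=7), (row=10, col=9)
  Distance 5: (row=4, col=6), (row=4, col=8), (row=5, col=5), (row=5, col=7), (row=5, col=9), (row=6, col=4), (row=6, col=10), (row=7, col=3), (row=7, col=11), (row=8, col=2), (row=8, col=10), (row=9, col=3), (row=9, col=11), (row=10, col=4), (row=10, col=10)
  Distance 6: (row=3, col=6), (row=3, col=8), (row=4, col=5), (row=4, col=9), (row=5, col=4), (row=5, col=10), (row=6, col=3), (row=6, col=11), (row=7, col=2), (row=8, col=1), (row=8, col=11), (row=10, col=3), (row=10, col=11)  <- goal reached here
One shortest path (6 moves): (row=8, col=7) -> (row=8, col=8) -> (row=7, col=8) -> (row=7, col=9) -> (row=7, col=10) -> (row=7, col=11) -> (row=8, col=11)

Answer: Shortest path length: 6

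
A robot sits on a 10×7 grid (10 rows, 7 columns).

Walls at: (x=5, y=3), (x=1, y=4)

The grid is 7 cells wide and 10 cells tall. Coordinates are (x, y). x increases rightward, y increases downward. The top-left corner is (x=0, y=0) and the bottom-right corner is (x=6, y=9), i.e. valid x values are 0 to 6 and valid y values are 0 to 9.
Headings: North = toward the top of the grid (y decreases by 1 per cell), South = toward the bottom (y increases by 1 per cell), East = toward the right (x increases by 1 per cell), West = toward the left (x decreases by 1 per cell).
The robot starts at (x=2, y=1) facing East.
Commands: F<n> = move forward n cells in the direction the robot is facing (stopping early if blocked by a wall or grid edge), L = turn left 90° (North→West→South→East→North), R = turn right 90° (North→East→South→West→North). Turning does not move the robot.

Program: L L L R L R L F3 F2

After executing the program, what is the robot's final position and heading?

Answer: Final position: (x=2, y=6), facing South

Derivation:
Start: (x=2, y=1), facing East
  L: turn left, now facing North
  L: turn left, now facing West
  L: turn left, now facing South
  R: turn right, now facing West
  L: turn left, now facing South
  R: turn right, now facing West
  L: turn left, now facing South
  F3: move forward 3, now at (x=2, y=4)
  F2: move forward 2, now at (x=2, y=6)
Final: (x=2, y=6), facing South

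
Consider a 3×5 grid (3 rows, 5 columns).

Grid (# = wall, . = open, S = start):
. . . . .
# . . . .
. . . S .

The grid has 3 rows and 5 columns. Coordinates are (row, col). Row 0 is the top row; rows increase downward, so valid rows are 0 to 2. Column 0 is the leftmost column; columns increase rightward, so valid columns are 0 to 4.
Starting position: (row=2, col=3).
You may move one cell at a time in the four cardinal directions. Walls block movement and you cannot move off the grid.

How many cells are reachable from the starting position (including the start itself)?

Answer: Reachable cells: 14

Derivation:
BFS flood-fill from (row=2, col=3):
  Distance 0: (row=2, col=3)
  Distance 1: (row=1, col=3), (row=2, col=2), (row=2, col=4)
  Distance 2: (row=0, col=3), (row=1, col=2), (row=1, col=4), (row=2, col=1)
  Distance 3: (row=0, col=2), (row=0, col=4), (row=1, col=1), (row=2, col=0)
  Distance 4: (row=0, col=1)
  Distance 5: (row=0, col=0)
Total reachable: 14 (grid has 14 open cells total)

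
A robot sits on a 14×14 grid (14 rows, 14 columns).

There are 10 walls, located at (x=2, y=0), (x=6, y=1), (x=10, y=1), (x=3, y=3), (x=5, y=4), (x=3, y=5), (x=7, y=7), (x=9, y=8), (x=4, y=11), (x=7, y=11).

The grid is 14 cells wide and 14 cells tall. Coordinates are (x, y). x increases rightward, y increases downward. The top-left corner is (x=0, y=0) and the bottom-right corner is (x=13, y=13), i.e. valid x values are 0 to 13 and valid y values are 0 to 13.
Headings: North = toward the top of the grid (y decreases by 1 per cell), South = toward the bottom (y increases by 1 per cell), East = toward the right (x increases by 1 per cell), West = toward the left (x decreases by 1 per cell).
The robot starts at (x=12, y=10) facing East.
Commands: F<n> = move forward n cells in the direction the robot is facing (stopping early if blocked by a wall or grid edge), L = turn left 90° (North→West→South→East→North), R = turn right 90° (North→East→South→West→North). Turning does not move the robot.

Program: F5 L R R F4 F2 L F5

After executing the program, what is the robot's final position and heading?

Answer: Final position: (x=13, y=13), facing East

Derivation:
Start: (x=12, y=10), facing East
  F5: move forward 1/5 (blocked), now at (x=13, y=10)
  L: turn left, now facing North
  R: turn right, now facing East
  R: turn right, now facing South
  F4: move forward 3/4 (blocked), now at (x=13, y=13)
  F2: move forward 0/2 (blocked), now at (x=13, y=13)
  L: turn left, now facing East
  F5: move forward 0/5 (blocked), now at (x=13, y=13)
Final: (x=13, y=13), facing East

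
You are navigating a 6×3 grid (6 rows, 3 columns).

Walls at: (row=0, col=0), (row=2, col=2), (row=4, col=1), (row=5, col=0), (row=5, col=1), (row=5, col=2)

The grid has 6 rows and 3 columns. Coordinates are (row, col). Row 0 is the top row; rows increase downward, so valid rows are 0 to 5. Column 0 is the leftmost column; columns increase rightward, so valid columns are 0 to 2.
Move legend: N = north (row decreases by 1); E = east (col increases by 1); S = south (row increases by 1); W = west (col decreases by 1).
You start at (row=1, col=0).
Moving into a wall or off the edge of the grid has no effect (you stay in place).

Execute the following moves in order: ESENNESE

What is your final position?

Answer: Final position: (row=1, col=2)

Derivation:
Start: (row=1, col=0)
  E (east): (row=1, col=0) -> (row=1, col=1)
  S (south): (row=1, col=1) -> (row=2, col=1)
  E (east): blocked, stay at (row=2, col=1)
  N (north): (row=2, col=1) -> (row=1, col=1)
  N (north): (row=1, col=1) -> (row=0, col=1)
  E (east): (row=0, col=1) -> (row=0, col=2)
  S (south): (row=0, col=2) -> (row=1, col=2)
  E (east): blocked, stay at (row=1, col=2)
Final: (row=1, col=2)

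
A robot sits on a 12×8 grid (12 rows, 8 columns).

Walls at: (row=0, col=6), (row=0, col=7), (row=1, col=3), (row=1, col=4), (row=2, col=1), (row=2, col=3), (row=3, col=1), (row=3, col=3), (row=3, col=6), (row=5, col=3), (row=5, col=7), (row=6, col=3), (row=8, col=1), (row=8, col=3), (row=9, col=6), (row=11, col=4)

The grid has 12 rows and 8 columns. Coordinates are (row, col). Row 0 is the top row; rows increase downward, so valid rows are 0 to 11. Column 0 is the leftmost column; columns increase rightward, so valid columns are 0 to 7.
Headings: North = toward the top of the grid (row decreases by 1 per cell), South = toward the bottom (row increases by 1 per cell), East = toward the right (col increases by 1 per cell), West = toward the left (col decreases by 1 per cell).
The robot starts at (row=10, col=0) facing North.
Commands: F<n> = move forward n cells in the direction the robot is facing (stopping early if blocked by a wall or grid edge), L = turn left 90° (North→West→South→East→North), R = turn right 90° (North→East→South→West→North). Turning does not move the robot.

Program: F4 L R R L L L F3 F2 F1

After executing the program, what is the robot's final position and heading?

Start: (row=10, col=0), facing North
  F4: move forward 4, now at (row=6, col=0)
  L: turn left, now facing West
  R: turn right, now facing North
  R: turn right, now facing East
  L: turn left, now facing North
  L: turn left, now facing West
  L: turn left, now facing South
  F3: move forward 3, now at (row=9, col=0)
  F2: move forward 2, now at (row=11, col=0)
  F1: move forward 0/1 (blocked), now at (row=11, col=0)
Final: (row=11, col=0), facing South

Answer: Final position: (row=11, col=0), facing South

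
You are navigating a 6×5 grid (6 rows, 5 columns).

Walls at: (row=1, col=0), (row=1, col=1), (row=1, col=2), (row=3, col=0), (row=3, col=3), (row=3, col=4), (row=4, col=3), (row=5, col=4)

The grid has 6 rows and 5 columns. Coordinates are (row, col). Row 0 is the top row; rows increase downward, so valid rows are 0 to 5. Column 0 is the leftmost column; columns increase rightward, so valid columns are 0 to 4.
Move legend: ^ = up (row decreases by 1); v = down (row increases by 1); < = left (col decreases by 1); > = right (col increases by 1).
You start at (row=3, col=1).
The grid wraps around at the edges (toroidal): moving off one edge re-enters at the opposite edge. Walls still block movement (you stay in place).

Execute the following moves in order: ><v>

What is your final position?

Start: (row=3, col=1)
  > (right): (row=3, col=1) -> (row=3, col=2)
  < (left): (row=3, col=2) -> (row=3, col=1)
  v (down): (row=3, col=1) -> (row=4, col=1)
  > (right): (row=4, col=1) -> (row=4, col=2)
Final: (row=4, col=2)

Answer: Final position: (row=4, col=2)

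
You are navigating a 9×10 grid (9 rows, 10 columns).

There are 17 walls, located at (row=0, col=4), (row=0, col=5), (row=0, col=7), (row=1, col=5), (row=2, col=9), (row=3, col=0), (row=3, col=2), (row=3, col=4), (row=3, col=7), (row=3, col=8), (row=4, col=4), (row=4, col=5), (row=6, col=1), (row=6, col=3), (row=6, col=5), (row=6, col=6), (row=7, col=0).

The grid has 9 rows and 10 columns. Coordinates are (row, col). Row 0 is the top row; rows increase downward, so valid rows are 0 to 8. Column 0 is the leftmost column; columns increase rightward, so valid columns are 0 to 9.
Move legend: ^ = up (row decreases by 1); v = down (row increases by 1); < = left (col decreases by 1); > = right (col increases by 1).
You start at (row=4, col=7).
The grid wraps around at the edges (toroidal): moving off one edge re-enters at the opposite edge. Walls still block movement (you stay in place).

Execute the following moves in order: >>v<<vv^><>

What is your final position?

Answer: Final position: (row=6, col=8)

Derivation:
Start: (row=4, col=7)
  > (right): (row=4, col=7) -> (row=4, col=8)
  > (right): (row=4, col=8) -> (row=4, col=9)
  v (down): (row=4, col=9) -> (row=5, col=9)
  < (left): (row=5, col=9) -> (row=5, col=8)
  < (left): (row=5, col=8) -> (row=5, col=7)
  v (down): (row=5, col=7) -> (row=6, col=7)
  v (down): (row=6, col=7) -> (row=7, col=7)
  ^ (up): (row=7, col=7) -> (row=6, col=7)
  > (right): (row=6, col=7) -> (row=6, col=8)
  < (left): (row=6, col=8) -> (row=6, col=7)
  > (right): (row=6, col=7) -> (row=6, col=8)
Final: (row=6, col=8)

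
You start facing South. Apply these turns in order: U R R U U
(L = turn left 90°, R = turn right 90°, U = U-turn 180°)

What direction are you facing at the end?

Start: South
  U (U-turn (180°)) -> North
  R (right (90° clockwise)) -> East
  R (right (90° clockwise)) -> South
  U (U-turn (180°)) -> North
  U (U-turn (180°)) -> South
Final: South

Answer: Final heading: South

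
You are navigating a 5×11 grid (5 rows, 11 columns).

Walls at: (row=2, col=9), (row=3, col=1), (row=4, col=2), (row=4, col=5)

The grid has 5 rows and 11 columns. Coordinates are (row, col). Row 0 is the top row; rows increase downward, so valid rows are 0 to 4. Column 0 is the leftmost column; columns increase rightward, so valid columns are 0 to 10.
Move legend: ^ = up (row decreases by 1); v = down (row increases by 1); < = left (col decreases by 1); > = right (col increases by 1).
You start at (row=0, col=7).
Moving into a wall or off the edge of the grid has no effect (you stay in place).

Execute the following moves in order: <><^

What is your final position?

Answer: Final position: (row=0, col=6)

Derivation:
Start: (row=0, col=7)
  < (left): (row=0, col=7) -> (row=0, col=6)
  > (right): (row=0, col=6) -> (row=0, col=7)
  < (left): (row=0, col=7) -> (row=0, col=6)
  ^ (up): blocked, stay at (row=0, col=6)
Final: (row=0, col=6)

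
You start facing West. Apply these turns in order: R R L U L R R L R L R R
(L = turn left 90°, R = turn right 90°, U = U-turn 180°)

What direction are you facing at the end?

Answer: Final heading: North

Derivation:
Start: West
  R (right (90° clockwise)) -> North
  R (right (90° clockwise)) -> East
  L (left (90° counter-clockwise)) -> North
  U (U-turn (180°)) -> South
  L (left (90° counter-clockwise)) -> East
  R (right (90° clockwise)) -> South
  R (right (90° clockwise)) -> West
  L (left (90° counter-clockwise)) -> South
  R (right (90° clockwise)) -> West
  L (left (90° counter-clockwise)) -> South
  R (right (90° clockwise)) -> West
  R (right (90° clockwise)) -> North
Final: North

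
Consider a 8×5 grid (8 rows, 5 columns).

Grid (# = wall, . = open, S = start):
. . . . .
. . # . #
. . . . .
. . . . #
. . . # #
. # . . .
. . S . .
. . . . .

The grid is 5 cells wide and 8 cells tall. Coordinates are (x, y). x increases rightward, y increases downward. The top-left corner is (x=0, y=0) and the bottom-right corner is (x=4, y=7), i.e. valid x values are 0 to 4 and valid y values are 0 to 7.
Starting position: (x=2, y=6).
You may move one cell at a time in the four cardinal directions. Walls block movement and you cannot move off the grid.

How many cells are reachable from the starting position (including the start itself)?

BFS flood-fill from (x=2, y=6):
  Distance 0: (x=2, y=6)
  Distance 1: (x=2, y=5), (x=1, y=6), (x=3, y=6), (x=2, y=7)
  Distance 2: (x=2, y=4), (x=3, y=5), (x=0, y=6), (x=4, y=6), (x=1, y=7), (x=3, y=7)
  Distance 3: (x=2, y=3), (x=1, y=4), (x=0, y=5), (x=4, y=5), (x=0, y=7), (x=4, y=7)
  Distance 4: (x=2, y=2), (x=1, y=3), (x=3, y=3), (x=0, y=4)
  Distance 5: (x=1, y=2), (x=3, y=2), (x=0, y=3)
  Distance 6: (x=1, y=1), (x=3, y=1), (x=0, y=2), (x=4, y=2)
  Distance 7: (x=1, y=0), (x=3, y=0), (x=0, y=1)
  Distance 8: (x=0, y=0), (x=2, y=0), (x=4, y=0)
Total reachable: 34 (grid has 34 open cells total)

Answer: Reachable cells: 34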